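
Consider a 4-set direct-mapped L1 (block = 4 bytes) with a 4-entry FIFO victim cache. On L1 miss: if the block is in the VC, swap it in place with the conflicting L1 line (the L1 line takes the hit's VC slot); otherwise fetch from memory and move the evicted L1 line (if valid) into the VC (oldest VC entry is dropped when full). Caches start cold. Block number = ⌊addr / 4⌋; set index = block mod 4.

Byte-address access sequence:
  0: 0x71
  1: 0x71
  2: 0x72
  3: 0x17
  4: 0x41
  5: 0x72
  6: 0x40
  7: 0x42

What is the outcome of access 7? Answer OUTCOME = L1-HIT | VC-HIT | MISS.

OUTCOME = L1-HIT

0: 0x71 (blk 28, set 0) → MISS  vc=[]
1: 0x71 (blk 28, set 0) → L1-HIT  vc=[]
2: 0x72 (blk 28, set 0) → L1-HIT  vc=[]
3: 0x17 (blk 5, set 1) → MISS  vc=[]
4: 0x41 (blk 16, set 0) → MISS  vc=[28]
5: 0x72 (blk 28, set 0) → VC-HIT  vc=[16]
6: 0x40 (blk 16, set 0) → VC-HIT  vc=[28]
7: 0x42 (blk 16, set 0) → L1-HIT  vc=[28]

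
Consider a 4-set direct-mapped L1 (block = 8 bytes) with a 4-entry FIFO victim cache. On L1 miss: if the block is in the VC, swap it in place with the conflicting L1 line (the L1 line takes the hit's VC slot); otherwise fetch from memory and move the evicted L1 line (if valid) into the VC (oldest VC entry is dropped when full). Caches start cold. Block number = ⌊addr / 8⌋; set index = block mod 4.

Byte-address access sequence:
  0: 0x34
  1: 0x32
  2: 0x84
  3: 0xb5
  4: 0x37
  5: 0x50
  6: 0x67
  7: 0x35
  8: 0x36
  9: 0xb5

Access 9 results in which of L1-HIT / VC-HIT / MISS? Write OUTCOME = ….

OUTCOME = VC-HIT

0: 0x34 (blk 6, set 2) → MISS  vc=[]
1: 0x32 (blk 6, set 2) → L1-HIT  vc=[]
2: 0x84 (blk 16, set 0) → MISS  vc=[]
3: 0xb5 (blk 22, set 2) → MISS  vc=[6]
4: 0x37 (blk 6, set 2) → VC-HIT  vc=[22]
5: 0x50 (blk 10, set 2) → MISS  vc=[22, 6]
6: 0x67 (blk 12, set 0) → MISS  vc=[22, 6, 16]
7: 0x35 (blk 6, set 2) → VC-HIT  vc=[22, 10, 16]
8: 0x36 (blk 6, set 2) → L1-HIT  vc=[22, 10, 16]
9: 0xb5 (blk 22, set 2) → VC-HIT  vc=[6, 10, 16]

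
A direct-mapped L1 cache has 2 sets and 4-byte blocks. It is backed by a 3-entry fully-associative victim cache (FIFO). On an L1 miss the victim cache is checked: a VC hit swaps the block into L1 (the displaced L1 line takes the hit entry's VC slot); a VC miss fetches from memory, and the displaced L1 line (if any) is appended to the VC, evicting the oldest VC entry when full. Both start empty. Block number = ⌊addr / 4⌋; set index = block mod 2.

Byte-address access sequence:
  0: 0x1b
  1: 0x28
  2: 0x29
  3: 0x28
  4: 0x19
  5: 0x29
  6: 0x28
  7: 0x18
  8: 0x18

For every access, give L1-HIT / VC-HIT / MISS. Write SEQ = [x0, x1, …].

  [0] addr=0x1b blk=6 s=0: MISS | VC []
  [1] addr=0x28 blk=10 s=0: MISS | VC [6]
  [2] addr=0x29 blk=10 s=0: L1-HIT | VC [6]
  [3] addr=0x28 blk=10 s=0: L1-HIT | VC [6]
  [4] addr=0x19 blk=6 s=0: VC-HIT | VC [10]
  [5] addr=0x29 blk=10 s=0: VC-HIT | VC [6]
  [6] addr=0x28 blk=10 s=0: L1-HIT | VC [6]
  [7] addr=0x18 blk=6 s=0: VC-HIT | VC [10]
  [8] addr=0x18 blk=6 s=0: L1-HIT | VC [10]

SEQ = [MISS, MISS, L1-HIT, L1-HIT, VC-HIT, VC-HIT, L1-HIT, VC-HIT, L1-HIT]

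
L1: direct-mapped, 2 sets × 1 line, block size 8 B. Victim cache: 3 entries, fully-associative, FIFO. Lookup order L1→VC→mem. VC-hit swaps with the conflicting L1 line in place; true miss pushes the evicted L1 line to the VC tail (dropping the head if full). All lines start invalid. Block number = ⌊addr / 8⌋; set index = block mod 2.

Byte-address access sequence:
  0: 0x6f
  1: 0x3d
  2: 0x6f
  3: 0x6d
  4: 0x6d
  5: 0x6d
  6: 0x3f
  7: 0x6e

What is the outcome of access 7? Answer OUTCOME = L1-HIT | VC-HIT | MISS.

OUTCOME = VC-HIT

0: 0x6f (blk 13, set 1) → MISS  vc=[]
1: 0x3d (blk 7, set 1) → MISS  vc=[13]
2: 0x6f (blk 13, set 1) → VC-HIT  vc=[7]
3: 0x6d (blk 13, set 1) → L1-HIT  vc=[7]
4: 0x6d (blk 13, set 1) → L1-HIT  vc=[7]
5: 0x6d (blk 13, set 1) → L1-HIT  vc=[7]
6: 0x3f (blk 7, set 1) → VC-HIT  vc=[13]
7: 0x6e (blk 13, set 1) → VC-HIT  vc=[7]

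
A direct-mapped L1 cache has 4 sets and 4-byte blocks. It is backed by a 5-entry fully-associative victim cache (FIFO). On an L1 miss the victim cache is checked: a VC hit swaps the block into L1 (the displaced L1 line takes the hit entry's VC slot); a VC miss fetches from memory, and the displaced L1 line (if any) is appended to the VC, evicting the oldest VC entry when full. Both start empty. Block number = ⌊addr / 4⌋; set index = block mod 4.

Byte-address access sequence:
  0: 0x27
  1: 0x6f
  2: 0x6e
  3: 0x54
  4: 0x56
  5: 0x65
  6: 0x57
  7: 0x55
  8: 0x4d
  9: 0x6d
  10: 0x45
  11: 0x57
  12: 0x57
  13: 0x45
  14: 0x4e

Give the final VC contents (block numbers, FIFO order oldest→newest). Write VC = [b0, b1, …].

VC = [9, 25, 27, 21]

  [0] addr=0x27 blk=9 s=1: MISS | VC []
  [1] addr=0x6f blk=27 s=3: MISS | VC []
  [2] addr=0x6e blk=27 s=3: L1-HIT | VC []
  [3] addr=0x54 blk=21 s=1: MISS | VC [9]
  [4] addr=0x56 blk=21 s=1: L1-HIT | VC [9]
  [5] addr=0x65 blk=25 s=1: MISS | VC [9, 21]
  [6] addr=0x57 blk=21 s=1: VC-HIT | VC [9, 25]
  [7] addr=0x55 blk=21 s=1: L1-HIT | VC [9, 25]
  [8] addr=0x4d blk=19 s=3: MISS | VC [9, 25, 27]
  [9] addr=0x6d blk=27 s=3: VC-HIT | VC [9, 25, 19]
  [10] addr=0x45 blk=17 s=1: MISS | VC [9, 25, 19, 21]
  [11] addr=0x57 blk=21 s=1: VC-HIT | VC [9, 25, 19, 17]
  [12] addr=0x57 blk=21 s=1: L1-HIT | VC [9, 25, 19, 17]
  [13] addr=0x45 blk=17 s=1: VC-HIT | VC [9, 25, 19, 21]
  [14] addr=0x4e blk=19 s=3: VC-HIT | VC [9, 25, 27, 21]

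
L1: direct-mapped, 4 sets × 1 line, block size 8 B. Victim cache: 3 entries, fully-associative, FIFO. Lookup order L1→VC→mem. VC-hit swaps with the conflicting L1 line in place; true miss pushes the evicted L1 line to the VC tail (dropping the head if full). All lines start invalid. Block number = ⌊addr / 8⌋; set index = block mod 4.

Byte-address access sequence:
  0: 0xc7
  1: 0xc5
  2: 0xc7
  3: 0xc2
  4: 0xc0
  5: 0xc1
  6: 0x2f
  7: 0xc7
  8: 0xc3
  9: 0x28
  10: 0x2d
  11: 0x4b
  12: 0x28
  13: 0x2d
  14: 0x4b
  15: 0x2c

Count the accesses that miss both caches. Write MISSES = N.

MISSES = 3

#0 0xc7→b24/s0 MISS; vc=[]
#1 0xc5→b24/s0 L1-HIT; vc=[]
#2 0xc7→b24/s0 L1-HIT; vc=[]
#3 0xc2→b24/s0 L1-HIT; vc=[]
#4 0xc0→b24/s0 L1-HIT; vc=[]
#5 0xc1→b24/s0 L1-HIT; vc=[]
#6 0x2f→b5/s1 MISS; vc=[]
#7 0xc7→b24/s0 L1-HIT; vc=[]
#8 0xc3→b24/s0 L1-HIT; vc=[]
#9 0x28→b5/s1 L1-HIT; vc=[]
#10 0x2d→b5/s1 L1-HIT; vc=[]
#11 0x4b→b9/s1 MISS; vc=[5]
#12 0x28→b5/s1 VC-HIT; vc=[9]
#13 0x2d→b5/s1 L1-HIT; vc=[9]
#14 0x4b→b9/s1 VC-HIT; vc=[5]
#15 0x2c→b5/s1 VC-HIT; vc=[9]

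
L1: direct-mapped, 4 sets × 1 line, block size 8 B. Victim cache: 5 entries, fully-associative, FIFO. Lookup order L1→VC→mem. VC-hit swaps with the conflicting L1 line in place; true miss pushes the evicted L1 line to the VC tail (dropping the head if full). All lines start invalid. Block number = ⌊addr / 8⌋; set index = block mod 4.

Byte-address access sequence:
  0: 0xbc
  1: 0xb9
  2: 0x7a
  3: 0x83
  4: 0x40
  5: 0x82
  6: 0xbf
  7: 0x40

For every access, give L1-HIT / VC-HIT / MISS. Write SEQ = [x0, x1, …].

SEQ = [MISS, L1-HIT, MISS, MISS, MISS, VC-HIT, VC-HIT, VC-HIT]

  [0] addr=0xbc blk=23 s=3: MISS | VC []
  [1] addr=0xb9 blk=23 s=3: L1-HIT | VC []
  [2] addr=0x7a blk=15 s=3: MISS | VC [23]
  [3] addr=0x83 blk=16 s=0: MISS | VC [23]
  [4] addr=0x40 blk=8 s=0: MISS | VC [23, 16]
  [5] addr=0x82 blk=16 s=0: VC-HIT | VC [23, 8]
  [6] addr=0xbf blk=23 s=3: VC-HIT | VC [15, 8]
  [7] addr=0x40 blk=8 s=0: VC-HIT | VC [15, 16]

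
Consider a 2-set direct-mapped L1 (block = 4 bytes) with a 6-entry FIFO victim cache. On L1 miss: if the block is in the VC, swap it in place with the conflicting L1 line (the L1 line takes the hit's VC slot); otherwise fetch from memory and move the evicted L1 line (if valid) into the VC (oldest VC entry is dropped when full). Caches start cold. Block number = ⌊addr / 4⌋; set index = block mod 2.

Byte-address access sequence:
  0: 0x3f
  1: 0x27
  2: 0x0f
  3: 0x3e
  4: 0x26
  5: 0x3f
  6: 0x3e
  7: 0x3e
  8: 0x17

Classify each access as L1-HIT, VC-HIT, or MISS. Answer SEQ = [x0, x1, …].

SEQ = [MISS, MISS, MISS, VC-HIT, VC-HIT, VC-HIT, L1-HIT, L1-HIT, MISS]

0: 0x3f (blk 15, set 1) → MISS  vc=[]
1: 0x27 (blk 9, set 1) → MISS  vc=[15]
2: 0xf (blk 3, set 1) → MISS  vc=[15, 9]
3: 0x3e (blk 15, set 1) → VC-HIT  vc=[3, 9]
4: 0x26 (blk 9, set 1) → VC-HIT  vc=[3, 15]
5: 0x3f (blk 15, set 1) → VC-HIT  vc=[3, 9]
6: 0x3e (blk 15, set 1) → L1-HIT  vc=[3, 9]
7: 0x3e (blk 15, set 1) → L1-HIT  vc=[3, 9]
8: 0x17 (blk 5, set 1) → MISS  vc=[3, 9, 15]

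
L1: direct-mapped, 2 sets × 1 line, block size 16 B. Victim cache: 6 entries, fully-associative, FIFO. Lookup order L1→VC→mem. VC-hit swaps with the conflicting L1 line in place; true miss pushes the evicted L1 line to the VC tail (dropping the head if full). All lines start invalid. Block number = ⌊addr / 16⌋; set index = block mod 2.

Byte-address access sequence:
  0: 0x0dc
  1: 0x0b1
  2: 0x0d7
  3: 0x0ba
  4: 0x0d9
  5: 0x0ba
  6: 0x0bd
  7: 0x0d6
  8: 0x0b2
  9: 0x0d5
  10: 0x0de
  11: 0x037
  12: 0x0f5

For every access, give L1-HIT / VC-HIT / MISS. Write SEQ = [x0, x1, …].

SEQ = [MISS, MISS, VC-HIT, VC-HIT, VC-HIT, VC-HIT, L1-HIT, VC-HIT, VC-HIT, VC-HIT, L1-HIT, MISS, MISS]

#0 0xdc→b13/s1 MISS; vc=[]
#1 0xb1→b11/s1 MISS; vc=[13]
#2 0xd7→b13/s1 VC-HIT; vc=[11]
#3 0xba→b11/s1 VC-HIT; vc=[13]
#4 0xd9→b13/s1 VC-HIT; vc=[11]
#5 0xba→b11/s1 VC-HIT; vc=[13]
#6 0xbd→b11/s1 L1-HIT; vc=[13]
#7 0xd6→b13/s1 VC-HIT; vc=[11]
#8 0xb2→b11/s1 VC-HIT; vc=[13]
#9 0xd5→b13/s1 VC-HIT; vc=[11]
#10 0xde→b13/s1 L1-HIT; vc=[11]
#11 0x37→b3/s1 MISS; vc=[11,13]
#12 0xf5→b15/s1 MISS; vc=[11,13,3]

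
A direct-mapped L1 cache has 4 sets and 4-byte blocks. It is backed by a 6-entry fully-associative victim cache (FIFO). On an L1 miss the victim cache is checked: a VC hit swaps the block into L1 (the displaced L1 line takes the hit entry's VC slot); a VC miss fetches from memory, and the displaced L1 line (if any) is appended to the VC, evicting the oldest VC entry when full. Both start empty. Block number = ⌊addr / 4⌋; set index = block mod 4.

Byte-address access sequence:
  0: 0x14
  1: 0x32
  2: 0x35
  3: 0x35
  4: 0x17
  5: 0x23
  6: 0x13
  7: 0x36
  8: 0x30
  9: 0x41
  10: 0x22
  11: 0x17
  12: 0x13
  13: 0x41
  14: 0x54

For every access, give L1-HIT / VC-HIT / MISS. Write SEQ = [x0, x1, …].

SEQ = [MISS, MISS, MISS, L1-HIT, VC-HIT, MISS, MISS, VC-HIT, VC-HIT, MISS, VC-HIT, VC-HIT, VC-HIT, VC-HIT, MISS]

#0 0x14→b5/s1 MISS; vc=[]
#1 0x32→b12/s0 MISS; vc=[]
#2 0x35→b13/s1 MISS; vc=[5]
#3 0x35→b13/s1 L1-HIT; vc=[5]
#4 0x17→b5/s1 VC-HIT; vc=[13]
#5 0x23→b8/s0 MISS; vc=[13,12]
#6 0x13→b4/s0 MISS; vc=[13,12,8]
#7 0x36→b13/s1 VC-HIT; vc=[5,12,8]
#8 0x30→b12/s0 VC-HIT; vc=[5,4,8]
#9 0x41→b16/s0 MISS; vc=[5,4,8,12]
#10 0x22→b8/s0 VC-HIT; vc=[5,4,16,12]
#11 0x17→b5/s1 VC-HIT; vc=[13,4,16,12]
#12 0x13→b4/s0 VC-HIT; vc=[13,8,16,12]
#13 0x41→b16/s0 VC-HIT; vc=[13,8,4,12]
#14 0x54→b21/s1 MISS; vc=[13,8,4,12,5]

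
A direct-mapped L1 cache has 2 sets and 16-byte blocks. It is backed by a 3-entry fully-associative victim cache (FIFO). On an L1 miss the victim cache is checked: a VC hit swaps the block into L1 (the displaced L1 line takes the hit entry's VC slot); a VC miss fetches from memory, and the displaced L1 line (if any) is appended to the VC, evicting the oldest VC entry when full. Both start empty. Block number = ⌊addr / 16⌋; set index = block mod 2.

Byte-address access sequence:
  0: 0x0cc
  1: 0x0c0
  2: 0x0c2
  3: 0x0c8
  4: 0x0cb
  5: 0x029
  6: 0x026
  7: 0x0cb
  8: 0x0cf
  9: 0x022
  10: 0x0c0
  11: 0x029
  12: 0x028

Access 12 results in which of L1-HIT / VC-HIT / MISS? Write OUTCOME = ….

  [0] addr=0xcc blk=12 s=0: MISS | VC []
  [1] addr=0xc0 blk=12 s=0: L1-HIT | VC []
  [2] addr=0xc2 blk=12 s=0: L1-HIT | VC []
  [3] addr=0xc8 blk=12 s=0: L1-HIT | VC []
  [4] addr=0xcb blk=12 s=0: L1-HIT | VC []
  [5] addr=0x29 blk=2 s=0: MISS | VC [12]
  [6] addr=0x26 blk=2 s=0: L1-HIT | VC [12]
  [7] addr=0xcb blk=12 s=0: VC-HIT | VC [2]
  [8] addr=0xcf blk=12 s=0: L1-HIT | VC [2]
  [9] addr=0x22 blk=2 s=0: VC-HIT | VC [12]
  [10] addr=0xc0 blk=12 s=0: VC-HIT | VC [2]
  [11] addr=0x29 blk=2 s=0: VC-HIT | VC [12]
  [12] addr=0x28 blk=2 s=0: L1-HIT | VC [12]

OUTCOME = L1-HIT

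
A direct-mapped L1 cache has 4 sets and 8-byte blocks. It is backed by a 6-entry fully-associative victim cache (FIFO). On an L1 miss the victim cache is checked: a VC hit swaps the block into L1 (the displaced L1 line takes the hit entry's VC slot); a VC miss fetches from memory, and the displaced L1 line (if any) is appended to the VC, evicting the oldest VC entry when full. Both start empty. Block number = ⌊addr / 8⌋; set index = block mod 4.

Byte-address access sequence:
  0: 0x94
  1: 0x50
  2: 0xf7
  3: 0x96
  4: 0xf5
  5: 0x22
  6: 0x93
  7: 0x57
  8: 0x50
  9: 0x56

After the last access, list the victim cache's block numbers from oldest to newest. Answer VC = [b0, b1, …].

#0 0x94→b18/s2 MISS; vc=[]
#1 0x50→b10/s2 MISS; vc=[18]
#2 0xf7→b30/s2 MISS; vc=[18,10]
#3 0x96→b18/s2 VC-HIT; vc=[30,10]
#4 0xf5→b30/s2 VC-HIT; vc=[18,10]
#5 0x22→b4/s0 MISS; vc=[18,10]
#6 0x93→b18/s2 VC-HIT; vc=[30,10]
#7 0x57→b10/s2 VC-HIT; vc=[30,18]
#8 0x50→b10/s2 L1-HIT; vc=[30,18]
#9 0x56→b10/s2 L1-HIT; vc=[30,18]

VC = [30, 18]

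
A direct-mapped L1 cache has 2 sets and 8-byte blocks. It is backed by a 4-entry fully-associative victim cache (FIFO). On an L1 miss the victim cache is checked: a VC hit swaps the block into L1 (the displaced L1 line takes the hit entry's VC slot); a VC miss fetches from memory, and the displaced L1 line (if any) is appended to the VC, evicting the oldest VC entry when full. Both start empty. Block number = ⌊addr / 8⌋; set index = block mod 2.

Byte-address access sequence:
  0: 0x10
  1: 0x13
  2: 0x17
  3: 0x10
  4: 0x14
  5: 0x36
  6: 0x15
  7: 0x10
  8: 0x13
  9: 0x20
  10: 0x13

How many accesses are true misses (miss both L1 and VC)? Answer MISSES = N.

MISSES = 3

  [0] addr=0x10 blk=2 s=0: MISS | VC []
  [1] addr=0x13 blk=2 s=0: L1-HIT | VC []
  [2] addr=0x17 blk=2 s=0: L1-HIT | VC []
  [3] addr=0x10 blk=2 s=0: L1-HIT | VC []
  [4] addr=0x14 blk=2 s=0: L1-HIT | VC []
  [5] addr=0x36 blk=6 s=0: MISS | VC [2]
  [6] addr=0x15 blk=2 s=0: VC-HIT | VC [6]
  [7] addr=0x10 blk=2 s=0: L1-HIT | VC [6]
  [8] addr=0x13 blk=2 s=0: L1-HIT | VC [6]
  [9] addr=0x20 blk=4 s=0: MISS | VC [6, 2]
  [10] addr=0x13 blk=2 s=0: VC-HIT | VC [6, 4]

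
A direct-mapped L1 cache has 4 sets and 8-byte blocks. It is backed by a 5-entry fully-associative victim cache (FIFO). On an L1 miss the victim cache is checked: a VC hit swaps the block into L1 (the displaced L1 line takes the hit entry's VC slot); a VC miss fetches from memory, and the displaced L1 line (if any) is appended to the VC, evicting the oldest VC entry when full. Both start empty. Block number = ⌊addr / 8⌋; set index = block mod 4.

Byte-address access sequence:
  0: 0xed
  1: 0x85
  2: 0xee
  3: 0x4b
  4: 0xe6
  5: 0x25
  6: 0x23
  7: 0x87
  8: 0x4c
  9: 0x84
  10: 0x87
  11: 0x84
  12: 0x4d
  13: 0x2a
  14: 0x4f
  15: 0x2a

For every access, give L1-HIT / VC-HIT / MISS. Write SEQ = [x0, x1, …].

SEQ = [MISS, MISS, L1-HIT, MISS, MISS, MISS, L1-HIT, VC-HIT, L1-HIT, L1-HIT, L1-HIT, L1-HIT, L1-HIT, MISS, VC-HIT, VC-HIT]

#0 0xed→b29/s1 MISS; vc=[]
#1 0x85→b16/s0 MISS; vc=[]
#2 0xee→b29/s1 L1-HIT; vc=[]
#3 0x4b→b9/s1 MISS; vc=[29]
#4 0xe6→b28/s0 MISS; vc=[29,16]
#5 0x25→b4/s0 MISS; vc=[29,16,28]
#6 0x23→b4/s0 L1-HIT; vc=[29,16,28]
#7 0x87→b16/s0 VC-HIT; vc=[29,4,28]
#8 0x4c→b9/s1 L1-HIT; vc=[29,4,28]
#9 0x84→b16/s0 L1-HIT; vc=[29,4,28]
#10 0x87→b16/s0 L1-HIT; vc=[29,4,28]
#11 0x84→b16/s0 L1-HIT; vc=[29,4,28]
#12 0x4d→b9/s1 L1-HIT; vc=[29,4,28]
#13 0x2a→b5/s1 MISS; vc=[29,4,28,9]
#14 0x4f→b9/s1 VC-HIT; vc=[29,4,28,5]
#15 0x2a→b5/s1 VC-HIT; vc=[29,4,28,9]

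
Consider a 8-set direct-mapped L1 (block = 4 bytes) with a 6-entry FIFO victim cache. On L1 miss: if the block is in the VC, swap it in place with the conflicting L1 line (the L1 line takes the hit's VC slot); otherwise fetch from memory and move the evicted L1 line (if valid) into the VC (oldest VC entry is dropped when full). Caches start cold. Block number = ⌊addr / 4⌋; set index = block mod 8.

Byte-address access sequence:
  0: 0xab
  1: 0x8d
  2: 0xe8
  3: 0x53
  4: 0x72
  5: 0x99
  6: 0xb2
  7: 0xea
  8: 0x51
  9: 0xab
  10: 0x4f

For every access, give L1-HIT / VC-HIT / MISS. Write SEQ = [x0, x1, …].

SEQ = [MISS, MISS, MISS, MISS, MISS, MISS, MISS, L1-HIT, VC-HIT, VC-HIT, MISS]

  [0] addr=0xab blk=42 s=2: MISS | VC []
  [1] addr=0x8d blk=35 s=3: MISS | VC []
  [2] addr=0xe8 blk=58 s=2: MISS | VC [42]
  [3] addr=0x53 blk=20 s=4: MISS | VC [42]
  [4] addr=0x72 blk=28 s=4: MISS | VC [42, 20]
  [5] addr=0x99 blk=38 s=6: MISS | VC [42, 20]
  [6] addr=0xb2 blk=44 s=4: MISS | VC [42, 20, 28]
  [7] addr=0xea blk=58 s=2: L1-HIT | VC [42, 20, 28]
  [8] addr=0x51 blk=20 s=4: VC-HIT | VC [42, 44, 28]
  [9] addr=0xab blk=42 s=2: VC-HIT | VC [58, 44, 28]
  [10] addr=0x4f blk=19 s=3: MISS | VC [58, 44, 28, 35]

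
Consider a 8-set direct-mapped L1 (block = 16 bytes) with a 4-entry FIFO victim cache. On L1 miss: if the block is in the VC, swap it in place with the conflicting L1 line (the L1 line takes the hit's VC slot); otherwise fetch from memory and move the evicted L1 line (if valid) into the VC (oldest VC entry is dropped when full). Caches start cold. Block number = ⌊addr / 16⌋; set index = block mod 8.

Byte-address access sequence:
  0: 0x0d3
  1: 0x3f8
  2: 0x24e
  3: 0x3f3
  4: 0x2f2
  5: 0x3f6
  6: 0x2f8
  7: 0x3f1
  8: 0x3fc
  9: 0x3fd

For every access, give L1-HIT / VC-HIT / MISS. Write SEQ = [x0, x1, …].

#0 0xd3→b13/s5 MISS; vc=[]
#1 0x3f8→b63/s7 MISS; vc=[]
#2 0x24e→b36/s4 MISS; vc=[]
#3 0x3f3→b63/s7 L1-HIT; vc=[]
#4 0x2f2→b47/s7 MISS; vc=[63]
#5 0x3f6→b63/s7 VC-HIT; vc=[47]
#6 0x2f8→b47/s7 VC-HIT; vc=[63]
#7 0x3f1→b63/s7 VC-HIT; vc=[47]
#8 0x3fc→b63/s7 L1-HIT; vc=[47]
#9 0x3fd→b63/s7 L1-HIT; vc=[47]

SEQ = [MISS, MISS, MISS, L1-HIT, MISS, VC-HIT, VC-HIT, VC-HIT, L1-HIT, L1-HIT]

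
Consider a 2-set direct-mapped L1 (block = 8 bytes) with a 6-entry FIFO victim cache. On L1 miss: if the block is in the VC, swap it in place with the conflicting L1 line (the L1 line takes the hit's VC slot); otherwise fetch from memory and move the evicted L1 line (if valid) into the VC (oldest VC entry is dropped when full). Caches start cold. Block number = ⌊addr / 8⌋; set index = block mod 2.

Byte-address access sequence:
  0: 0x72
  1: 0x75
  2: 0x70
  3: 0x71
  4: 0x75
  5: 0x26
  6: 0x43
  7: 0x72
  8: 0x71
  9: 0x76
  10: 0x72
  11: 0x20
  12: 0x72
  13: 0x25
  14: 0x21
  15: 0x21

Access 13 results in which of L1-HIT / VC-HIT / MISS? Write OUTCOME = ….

OUTCOME = VC-HIT

  [0] addr=0x72 blk=14 s=0: MISS | VC []
  [1] addr=0x75 blk=14 s=0: L1-HIT | VC []
  [2] addr=0x70 blk=14 s=0: L1-HIT | VC []
  [3] addr=0x71 blk=14 s=0: L1-HIT | VC []
  [4] addr=0x75 blk=14 s=0: L1-HIT | VC []
  [5] addr=0x26 blk=4 s=0: MISS | VC [14]
  [6] addr=0x43 blk=8 s=0: MISS | VC [14, 4]
  [7] addr=0x72 blk=14 s=0: VC-HIT | VC [8, 4]
  [8] addr=0x71 blk=14 s=0: L1-HIT | VC [8, 4]
  [9] addr=0x76 blk=14 s=0: L1-HIT | VC [8, 4]
  [10] addr=0x72 blk=14 s=0: L1-HIT | VC [8, 4]
  [11] addr=0x20 blk=4 s=0: VC-HIT | VC [8, 14]
  [12] addr=0x72 blk=14 s=0: VC-HIT | VC [8, 4]
  [13] addr=0x25 blk=4 s=0: VC-HIT | VC [8, 14]
  [14] addr=0x21 blk=4 s=0: L1-HIT | VC [8, 14]
  [15] addr=0x21 blk=4 s=0: L1-HIT | VC [8, 14]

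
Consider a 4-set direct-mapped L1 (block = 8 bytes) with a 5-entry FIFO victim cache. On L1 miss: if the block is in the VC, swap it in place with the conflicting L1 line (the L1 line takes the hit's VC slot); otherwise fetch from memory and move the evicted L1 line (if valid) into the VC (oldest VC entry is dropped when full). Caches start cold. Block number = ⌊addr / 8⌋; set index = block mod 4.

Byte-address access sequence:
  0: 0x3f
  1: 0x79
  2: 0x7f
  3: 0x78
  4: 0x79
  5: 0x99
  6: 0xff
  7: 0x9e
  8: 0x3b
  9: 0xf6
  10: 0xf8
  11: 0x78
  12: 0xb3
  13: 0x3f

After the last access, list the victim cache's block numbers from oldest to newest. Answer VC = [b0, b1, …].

#0 0x3f→b7/s3 MISS; vc=[]
#1 0x79→b15/s3 MISS; vc=[7]
#2 0x7f→b15/s3 L1-HIT; vc=[7]
#3 0x78→b15/s3 L1-HIT; vc=[7]
#4 0x79→b15/s3 L1-HIT; vc=[7]
#5 0x99→b19/s3 MISS; vc=[7,15]
#6 0xff→b31/s3 MISS; vc=[7,15,19]
#7 0x9e→b19/s3 VC-HIT; vc=[7,15,31]
#8 0x3b→b7/s3 VC-HIT; vc=[19,15,31]
#9 0xf6→b30/s2 MISS; vc=[19,15,31]
#10 0xf8→b31/s3 VC-HIT; vc=[19,15,7]
#11 0x78→b15/s3 VC-HIT; vc=[19,31,7]
#12 0xb3→b22/s2 MISS; vc=[19,31,7,30]
#13 0x3f→b7/s3 VC-HIT; vc=[19,31,15,30]

VC = [19, 31, 15, 30]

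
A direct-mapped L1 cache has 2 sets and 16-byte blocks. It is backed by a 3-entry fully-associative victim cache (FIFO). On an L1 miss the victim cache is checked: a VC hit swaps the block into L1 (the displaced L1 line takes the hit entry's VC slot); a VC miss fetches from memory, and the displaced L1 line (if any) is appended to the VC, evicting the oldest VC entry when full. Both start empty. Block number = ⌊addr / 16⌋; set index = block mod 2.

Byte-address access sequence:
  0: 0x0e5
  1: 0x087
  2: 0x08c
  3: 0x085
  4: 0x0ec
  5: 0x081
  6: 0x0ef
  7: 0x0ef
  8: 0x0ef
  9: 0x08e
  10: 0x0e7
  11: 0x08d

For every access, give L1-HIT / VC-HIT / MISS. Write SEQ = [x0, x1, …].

SEQ = [MISS, MISS, L1-HIT, L1-HIT, VC-HIT, VC-HIT, VC-HIT, L1-HIT, L1-HIT, VC-HIT, VC-HIT, VC-HIT]

0: 0xe5 (blk 14, set 0) → MISS  vc=[]
1: 0x87 (blk 8, set 0) → MISS  vc=[14]
2: 0x8c (blk 8, set 0) → L1-HIT  vc=[14]
3: 0x85 (blk 8, set 0) → L1-HIT  vc=[14]
4: 0xec (blk 14, set 0) → VC-HIT  vc=[8]
5: 0x81 (blk 8, set 0) → VC-HIT  vc=[14]
6: 0xef (blk 14, set 0) → VC-HIT  vc=[8]
7: 0xef (blk 14, set 0) → L1-HIT  vc=[8]
8: 0xef (blk 14, set 0) → L1-HIT  vc=[8]
9: 0x8e (blk 8, set 0) → VC-HIT  vc=[14]
10: 0xe7 (blk 14, set 0) → VC-HIT  vc=[8]
11: 0x8d (blk 8, set 0) → VC-HIT  vc=[14]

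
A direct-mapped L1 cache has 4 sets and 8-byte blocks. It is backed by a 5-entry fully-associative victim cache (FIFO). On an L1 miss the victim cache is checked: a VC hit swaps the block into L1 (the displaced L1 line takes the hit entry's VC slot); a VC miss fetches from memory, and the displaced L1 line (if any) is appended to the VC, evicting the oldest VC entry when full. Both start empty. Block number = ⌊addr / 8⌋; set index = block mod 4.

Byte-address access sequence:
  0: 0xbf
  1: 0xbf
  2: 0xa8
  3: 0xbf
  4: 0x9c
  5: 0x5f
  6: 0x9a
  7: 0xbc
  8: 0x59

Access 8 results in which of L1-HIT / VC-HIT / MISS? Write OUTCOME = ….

OUTCOME = VC-HIT

#0 0xbf→b23/s3 MISS; vc=[]
#1 0xbf→b23/s3 L1-HIT; vc=[]
#2 0xa8→b21/s1 MISS; vc=[]
#3 0xbf→b23/s3 L1-HIT; vc=[]
#4 0x9c→b19/s3 MISS; vc=[23]
#5 0x5f→b11/s3 MISS; vc=[23,19]
#6 0x9a→b19/s3 VC-HIT; vc=[23,11]
#7 0xbc→b23/s3 VC-HIT; vc=[19,11]
#8 0x59→b11/s3 VC-HIT; vc=[19,23]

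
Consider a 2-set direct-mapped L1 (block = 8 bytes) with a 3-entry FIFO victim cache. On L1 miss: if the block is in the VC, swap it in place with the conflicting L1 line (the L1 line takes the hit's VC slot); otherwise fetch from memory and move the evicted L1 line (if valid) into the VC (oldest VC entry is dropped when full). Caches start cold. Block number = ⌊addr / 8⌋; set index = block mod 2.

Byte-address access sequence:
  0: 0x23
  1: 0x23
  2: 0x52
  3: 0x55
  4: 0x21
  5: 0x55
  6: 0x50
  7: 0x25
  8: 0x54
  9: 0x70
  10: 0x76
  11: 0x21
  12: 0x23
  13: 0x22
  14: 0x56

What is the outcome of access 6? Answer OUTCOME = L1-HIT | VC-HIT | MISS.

#0 0x23→b4/s0 MISS; vc=[]
#1 0x23→b4/s0 L1-HIT; vc=[]
#2 0x52→b10/s0 MISS; vc=[4]
#3 0x55→b10/s0 L1-HIT; vc=[4]
#4 0x21→b4/s0 VC-HIT; vc=[10]
#5 0x55→b10/s0 VC-HIT; vc=[4]
#6 0x50→b10/s0 L1-HIT; vc=[4]
#7 0x25→b4/s0 VC-HIT; vc=[10]
#8 0x54→b10/s0 VC-HIT; vc=[4]
#9 0x70→b14/s0 MISS; vc=[4,10]
#10 0x76→b14/s0 L1-HIT; vc=[4,10]
#11 0x21→b4/s0 VC-HIT; vc=[14,10]
#12 0x23→b4/s0 L1-HIT; vc=[14,10]
#13 0x22→b4/s0 L1-HIT; vc=[14,10]
#14 0x56→b10/s0 VC-HIT; vc=[14,4]

OUTCOME = L1-HIT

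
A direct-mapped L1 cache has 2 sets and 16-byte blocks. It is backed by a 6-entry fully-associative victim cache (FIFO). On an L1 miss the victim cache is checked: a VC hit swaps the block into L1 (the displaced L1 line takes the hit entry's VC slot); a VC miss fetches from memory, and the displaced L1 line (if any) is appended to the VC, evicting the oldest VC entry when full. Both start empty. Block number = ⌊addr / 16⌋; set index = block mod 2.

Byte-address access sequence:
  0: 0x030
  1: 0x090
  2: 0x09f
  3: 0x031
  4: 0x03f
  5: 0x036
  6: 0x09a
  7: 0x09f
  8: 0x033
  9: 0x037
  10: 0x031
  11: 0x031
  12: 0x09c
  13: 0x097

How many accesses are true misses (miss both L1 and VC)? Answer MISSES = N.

MISSES = 2

  [0] addr=0x30 blk=3 s=1: MISS | VC []
  [1] addr=0x90 blk=9 s=1: MISS | VC [3]
  [2] addr=0x9f blk=9 s=1: L1-HIT | VC [3]
  [3] addr=0x31 blk=3 s=1: VC-HIT | VC [9]
  [4] addr=0x3f blk=3 s=1: L1-HIT | VC [9]
  [5] addr=0x36 blk=3 s=1: L1-HIT | VC [9]
  [6] addr=0x9a blk=9 s=1: VC-HIT | VC [3]
  [7] addr=0x9f blk=9 s=1: L1-HIT | VC [3]
  [8] addr=0x33 blk=3 s=1: VC-HIT | VC [9]
  [9] addr=0x37 blk=3 s=1: L1-HIT | VC [9]
  [10] addr=0x31 blk=3 s=1: L1-HIT | VC [9]
  [11] addr=0x31 blk=3 s=1: L1-HIT | VC [9]
  [12] addr=0x9c blk=9 s=1: VC-HIT | VC [3]
  [13] addr=0x97 blk=9 s=1: L1-HIT | VC [3]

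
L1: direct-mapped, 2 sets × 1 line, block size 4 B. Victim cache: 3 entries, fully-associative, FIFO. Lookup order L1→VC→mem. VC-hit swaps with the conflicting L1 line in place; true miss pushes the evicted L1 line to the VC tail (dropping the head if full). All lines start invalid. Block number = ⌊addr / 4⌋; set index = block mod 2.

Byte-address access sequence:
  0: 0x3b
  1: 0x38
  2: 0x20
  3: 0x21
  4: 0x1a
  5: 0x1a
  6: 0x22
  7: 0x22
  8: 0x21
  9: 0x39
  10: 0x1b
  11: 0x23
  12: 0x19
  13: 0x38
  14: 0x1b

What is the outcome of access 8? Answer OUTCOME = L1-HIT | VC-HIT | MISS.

0: 0x3b (blk 14, set 0) → MISS  vc=[]
1: 0x38 (blk 14, set 0) → L1-HIT  vc=[]
2: 0x20 (blk 8, set 0) → MISS  vc=[14]
3: 0x21 (blk 8, set 0) → L1-HIT  vc=[14]
4: 0x1a (blk 6, set 0) → MISS  vc=[14, 8]
5: 0x1a (blk 6, set 0) → L1-HIT  vc=[14, 8]
6: 0x22 (blk 8, set 0) → VC-HIT  vc=[14, 6]
7: 0x22 (blk 8, set 0) → L1-HIT  vc=[14, 6]
8: 0x21 (blk 8, set 0) → L1-HIT  vc=[14, 6]
9: 0x39 (blk 14, set 0) → VC-HIT  vc=[8, 6]
10: 0x1b (blk 6, set 0) → VC-HIT  vc=[8, 14]
11: 0x23 (blk 8, set 0) → VC-HIT  vc=[6, 14]
12: 0x19 (blk 6, set 0) → VC-HIT  vc=[8, 14]
13: 0x38 (blk 14, set 0) → VC-HIT  vc=[8, 6]
14: 0x1b (blk 6, set 0) → VC-HIT  vc=[8, 14]

OUTCOME = L1-HIT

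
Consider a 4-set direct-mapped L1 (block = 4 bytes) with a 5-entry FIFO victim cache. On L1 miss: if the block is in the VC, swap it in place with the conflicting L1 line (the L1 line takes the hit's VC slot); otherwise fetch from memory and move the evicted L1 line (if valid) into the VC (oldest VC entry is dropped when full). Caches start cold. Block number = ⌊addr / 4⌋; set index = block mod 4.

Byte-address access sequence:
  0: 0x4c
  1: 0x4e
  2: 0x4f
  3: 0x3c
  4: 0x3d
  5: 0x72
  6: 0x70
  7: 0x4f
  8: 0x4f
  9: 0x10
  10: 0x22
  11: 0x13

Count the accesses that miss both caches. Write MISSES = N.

#0 0x4c→b19/s3 MISS; vc=[]
#1 0x4e→b19/s3 L1-HIT; vc=[]
#2 0x4f→b19/s3 L1-HIT; vc=[]
#3 0x3c→b15/s3 MISS; vc=[19]
#4 0x3d→b15/s3 L1-HIT; vc=[19]
#5 0x72→b28/s0 MISS; vc=[19]
#6 0x70→b28/s0 L1-HIT; vc=[19]
#7 0x4f→b19/s3 VC-HIT; vc=[15]
#8 0x4f→b19/s3 L1-HIT; vc=[15]
#9 0x10→b4/s0 MISS; vc=[15,28]
#10 0x22→b8/s0 MISS; vc=[15,28,4]
#11 0x13→b4/s0 VC-HIT; vc=[15,28,8]

MISSES = 5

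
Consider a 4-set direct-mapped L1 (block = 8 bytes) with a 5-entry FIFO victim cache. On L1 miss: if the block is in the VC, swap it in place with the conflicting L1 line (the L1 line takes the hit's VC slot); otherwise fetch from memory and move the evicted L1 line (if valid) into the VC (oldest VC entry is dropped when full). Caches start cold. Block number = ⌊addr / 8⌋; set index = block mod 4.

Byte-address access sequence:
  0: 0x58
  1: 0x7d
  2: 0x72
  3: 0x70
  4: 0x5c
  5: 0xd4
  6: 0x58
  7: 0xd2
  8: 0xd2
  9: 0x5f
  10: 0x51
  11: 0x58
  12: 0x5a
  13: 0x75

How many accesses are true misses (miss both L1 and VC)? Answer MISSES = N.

#0 0x58→b11/s3 MISS; vc=[]
#1 0x7d→b15/s3 MISS; vc=[11]
#2 0x72→b14/s2 MISS; vc=[11]
#3 0x70→b14/s2 L1-HIT; vc=[11]
#4 0x5c→b11/s3 VC-HIT; vc=[15]
#5 0xd4→b26/s2 MISS; vc=[15,14]
#6 0x58→b11/s3 L1-HIT; vc=[15,14]
#7 0xd2→b26/s2 L1-HIT; vc=[15,14]
#8 0xd2→b26/s2 L1-HIT; vc=[15,14]
#9 0x5f→b11/s3 L1-HIT; vc=[15,14]
#10 0x51→b10/s2 MISS; vc=[15,14,26]
#11 0x58→b11/s3 L1-HIT; vc=[15,14,26]
#12 0x5a→b11/s3 L1-HIT; vc=[15,14,26]
#13 0x75→b14/s2 VC-HIT; vc=[15,10,26]

MISSES = 5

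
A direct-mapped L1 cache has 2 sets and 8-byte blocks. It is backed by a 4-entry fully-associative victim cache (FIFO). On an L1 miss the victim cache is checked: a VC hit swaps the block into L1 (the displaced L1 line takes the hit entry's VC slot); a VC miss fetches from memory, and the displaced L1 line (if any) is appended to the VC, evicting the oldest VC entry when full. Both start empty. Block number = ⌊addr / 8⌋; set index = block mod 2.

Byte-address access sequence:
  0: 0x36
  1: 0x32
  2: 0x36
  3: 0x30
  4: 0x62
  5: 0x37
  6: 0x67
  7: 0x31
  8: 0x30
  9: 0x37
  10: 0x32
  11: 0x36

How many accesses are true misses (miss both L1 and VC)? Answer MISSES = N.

MISSES = 2

#0 0x36→b6/s0 MISS; vc=[]
#1 0x32→b6/s0 L1-HIT; vc=[]
#2 0x36→b6/s0 L1-HIT; vc=[]
#3 0x30→b6/s0 L1-HIT; vc=[]
#4 0x62→b12/s0 MISS; vc=[6]
#5 0x37→b6/s0 VC-HIT; vc=[12]
#6 0x67→b12/s0 VC-HIT; vc=[6]
#7 0x31→b6/s0 VC-HIT; vc=[12]
#8 0x30→b6/s0 L1-HIT; vc=[12]
#9 0x37→b6/s0 L1-HIT; vc=[12]
#10 0x32→b6/s0 L1-HIT; vc=[12]
#11 0x36→b6/s0 L1-HIT; vc=[12]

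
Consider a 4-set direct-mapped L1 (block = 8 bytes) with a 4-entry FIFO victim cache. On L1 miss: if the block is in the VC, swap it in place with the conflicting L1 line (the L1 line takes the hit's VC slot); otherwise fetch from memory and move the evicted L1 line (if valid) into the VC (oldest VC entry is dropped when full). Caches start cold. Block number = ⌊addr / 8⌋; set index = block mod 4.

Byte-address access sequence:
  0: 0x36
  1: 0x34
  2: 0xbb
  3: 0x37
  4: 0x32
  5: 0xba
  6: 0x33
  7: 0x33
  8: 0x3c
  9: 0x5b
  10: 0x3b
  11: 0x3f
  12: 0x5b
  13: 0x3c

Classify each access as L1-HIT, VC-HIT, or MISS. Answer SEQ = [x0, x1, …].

  [0] addr=0x36 blk=6 s=2: MISS | VC []
  [1] addr=0x34 blk=6 s=2: L1-HIT | VC []
  [2] addr=0xbb blk=23 s=3: MISS | VC []
  [3] addr=0x37 blk=6 s=2: L1-HIT | VC []
  [4] addr=0x32 blk=6 s=2: L1-HIT | VC []
  [5] addr=0xba blk=23 s=3: L1-HIT | VC []
  [6] addr=0x33 blk=6 s=2: L1-HIT | VC []
  [7] addr=0x33 blk=6 s=2: L1-HIT | VC []
  [8] addr=0x3c blk=7 s=3: MISS | VC [23]
  [9] addr=0x5b blk=11 s=3: MISS | VC [23, 7]
  [10] addr=0x3b blk=7 s=3: VC-HIT | VC [23, 11]
  [11] addr=0x3f blk=7 s=3: L1-HIT | VC [23, 11]
  [12] addr=0x5b blk=11 s=3: VC-HIT | VC [23, 7]
  [13] addr=0x3c blk=7 s=3: VC-HIT | VC [23, 11]

SEQ = [MISS, L1-HIT, MISS, L1-HIT, L1-HIT, L1-HIT, L1-HIT, L1-HIT, MISS, MISS, VC-HIT, L1-HIT, VC-HIT, VC-HIT]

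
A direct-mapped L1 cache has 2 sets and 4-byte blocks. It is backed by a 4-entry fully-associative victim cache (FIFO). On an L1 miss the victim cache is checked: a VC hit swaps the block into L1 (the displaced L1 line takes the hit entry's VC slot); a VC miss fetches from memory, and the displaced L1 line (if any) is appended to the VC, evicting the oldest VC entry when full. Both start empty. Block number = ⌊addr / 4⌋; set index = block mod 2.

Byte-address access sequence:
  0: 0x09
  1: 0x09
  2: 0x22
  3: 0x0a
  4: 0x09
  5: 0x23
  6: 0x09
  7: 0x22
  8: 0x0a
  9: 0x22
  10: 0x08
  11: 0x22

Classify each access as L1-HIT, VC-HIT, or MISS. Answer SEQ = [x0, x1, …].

SEQ = [MISS, L1-HIT, MISS, VC-HIT, L1-HIT, VC-HIT, VC-HIT, VC-HIT, VC-HIT, VC-HIT, VC-HIT, VC-HIT]

#0 0x9→b2/s0 MISS; vc=[]
#1 0x9→b2/s0 L1-HIT; vc=[]
#2 0x22→b8/s0 MISS; vc=[2]
#3 0xa→b2/s0 VC-HIT; vc=[8]
#4 0x9→b2/s0 L1-HIT; vc=[8]
#5 0x23→b8/s0 VC-HIT; vc=[2]
#6 0x9→b2/s0 VC-HIT; vc=[8]
#7 0x22→b8/s0 VC-HIT; vc=[2]
#8 0xa→b2/s0 VC-HIT; vc=[8]
#9 0x22→b8/s0 VC-HIT; vc=[2]
#10 0x8→b2/s0 VC-HIT; vc=[8]
#11 0x22→b8/s0 VC-HIT; vc=[2]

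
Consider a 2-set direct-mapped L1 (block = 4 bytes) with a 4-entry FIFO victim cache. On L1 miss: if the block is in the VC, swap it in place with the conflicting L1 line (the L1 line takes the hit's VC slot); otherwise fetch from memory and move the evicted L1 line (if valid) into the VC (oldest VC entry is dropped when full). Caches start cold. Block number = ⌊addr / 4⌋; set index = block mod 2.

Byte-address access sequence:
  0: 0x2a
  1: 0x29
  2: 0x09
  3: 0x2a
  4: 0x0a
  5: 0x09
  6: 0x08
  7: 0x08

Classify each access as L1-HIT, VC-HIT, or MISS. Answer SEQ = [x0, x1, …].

SEQ = [MISS, L1-HIT, MISS, VC-HIT, VC-HIT, L1-HIT, L1-HIT, L1-HIT]

#0 0x2a→b10/s0 MISS; vc=[]
#1 0x29→b10/s0 L1-HIT; vc=[]
#2 0x9→b2/s0 MISS; vc=[10]
#3 0x2a→b10/s0 VC-HIT; vc=[2]
#4 0xa→b2/s0 VC-HIT; vc=[10]
#5 0x9→b2/s0 L1-HIT; vc=[10]
#6 0x8→b2/s0 L1-HIT; vc=[10]
#7 0x8→b2/s0 L1-HIT; vc=[10]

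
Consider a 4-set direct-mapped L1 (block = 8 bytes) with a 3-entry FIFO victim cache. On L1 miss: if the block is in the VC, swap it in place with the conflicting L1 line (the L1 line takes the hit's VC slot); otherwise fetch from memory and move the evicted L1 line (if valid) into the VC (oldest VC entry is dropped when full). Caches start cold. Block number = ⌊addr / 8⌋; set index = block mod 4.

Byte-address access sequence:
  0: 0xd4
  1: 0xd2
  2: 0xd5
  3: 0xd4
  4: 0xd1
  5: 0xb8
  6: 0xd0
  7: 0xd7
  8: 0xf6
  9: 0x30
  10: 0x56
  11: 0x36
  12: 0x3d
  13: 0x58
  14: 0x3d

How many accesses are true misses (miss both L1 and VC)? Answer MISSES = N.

MISSES = 7

  [0] addr=0xd4 blk=26 s=2: MISS | VC []
  [1] addr=0xd2 blk=26 s=2: L1-HIT | VC []
  [2] addr=0xd5 blk=26 s=2: L1-HIT | VC []
  [3] addr=0xd4 blk=26 s=2: L1-HIT | VC []
  [4] addr=0xd1 blk=26 s=2: L1-HIT | VC []
  [5] addr=0xb8 blk=23 s=3: MISS | VC []
  [6] addr=0xd0 blk=26 s=2: L1-HIT | VC []
  [7] addr=0xd7 blk=26 s=2: L1-HIT | VC []
  [8] addr=0xf6 blk=30 s=2: MISS | VC [26]
  [9] addr=0x30 blk=6 s=2: MISS | VC [26, 30]
  [10] addr=0x56 blk=10 s=2: MISS | VC [26, 30, 6]
  [11] addr=0x36 blk=6 s=2: VC-HIT | VC [26, 30, 10]
  [12] addr=0x3d blk=7 s=3: MISS | VC [30, 10, 23]
  [13] addr=0x58 blk=11 s=3: MISS | VC [10, 23, 7]
  [14] addr=0x3d blk=7 s=3: VC-HIT | VC [10, 23, 11]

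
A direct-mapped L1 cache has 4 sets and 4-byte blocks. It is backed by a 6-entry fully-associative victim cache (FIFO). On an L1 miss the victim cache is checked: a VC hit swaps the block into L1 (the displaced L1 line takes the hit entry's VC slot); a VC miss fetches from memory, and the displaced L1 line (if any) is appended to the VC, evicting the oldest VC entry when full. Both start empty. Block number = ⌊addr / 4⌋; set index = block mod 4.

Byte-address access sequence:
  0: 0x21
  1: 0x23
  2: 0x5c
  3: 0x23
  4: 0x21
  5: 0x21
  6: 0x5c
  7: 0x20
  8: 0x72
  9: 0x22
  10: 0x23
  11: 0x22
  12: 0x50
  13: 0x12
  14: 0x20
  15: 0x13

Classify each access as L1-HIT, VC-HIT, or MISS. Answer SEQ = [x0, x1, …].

SEQ = [MISS, L1-HIT, MISS, L1-HIT, L1-HIT, L1-HIT, L1-HIT, L1-HIT, MISS, VC-HIT, L1-HIT, L1-HIT, MISS, MISS, VC-HIT, VC-HIT]

#0 0x21→b8/s0 MISS; vc=[]
#1 0x23→b8/s0 L1-HIT; vc=[]
#2 0x5c→b23/s3 MISS; vc=[]
#3 0x23→b8/s0 L1-HIT; vc=[]
#4 0x21→b8/s0 L1-HIT; vc=[]
#5 0x21→b8/s0 L1-HIT; vc=[]
#6 0x5c→b23/s3 L1-HIT; vc=[]
#7 0x20→b8/s0 L1-HIT; vc=[]
#8 0x72→b28/s0 MISS; vc=[8]
#9 0x22→b8/s0 VC-HIT; vc=[28]
#10 0x23→b8/s0 L1-HIT; vc=[28]
#11 0x22→b8/s0 L1-HIT; vc=[28]
#12 0x50→b20/s0 MISS; vc=[28,8]
#13 0x12→b4/s0 MISS; vc=[28,8,20]
#14 0x20→b8/s0 VC-HIT; vc=[28,4,20]
#15 0x13→b4/s0 VC-HIT; vc=[28,8,20]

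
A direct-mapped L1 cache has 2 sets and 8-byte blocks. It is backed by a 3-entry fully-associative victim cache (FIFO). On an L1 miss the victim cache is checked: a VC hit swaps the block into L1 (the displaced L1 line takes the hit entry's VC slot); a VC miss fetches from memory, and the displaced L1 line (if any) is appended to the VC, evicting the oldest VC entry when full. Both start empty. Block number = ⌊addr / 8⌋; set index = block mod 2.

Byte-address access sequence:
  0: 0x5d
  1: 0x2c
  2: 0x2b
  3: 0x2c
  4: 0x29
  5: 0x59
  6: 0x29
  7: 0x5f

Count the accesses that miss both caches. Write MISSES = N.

0: 0x5d (blk 11, set 1) → MISS  vc=[]
1: 0x2c (blk 5, set 1) → MISS  vc=[11]
2: 0x2b (blk 5, set 1) → L1-HIT  vc=[11]
3: 0x2c (blk 5, set 1) → L1-HIT  vc=[11]
4: 0x29 (blk 5, set 1) → L1-HIT  vc=[11]
5: 0x59 (blk 11, set 1) → VC-HIT  vc=[5]
6: 0x29 (blk 5, set 1) → VC-HIT  vc=[11]
7: 0x5f (blk 11, set 1) → VC-HIT  vc=[5]

MISSES = 2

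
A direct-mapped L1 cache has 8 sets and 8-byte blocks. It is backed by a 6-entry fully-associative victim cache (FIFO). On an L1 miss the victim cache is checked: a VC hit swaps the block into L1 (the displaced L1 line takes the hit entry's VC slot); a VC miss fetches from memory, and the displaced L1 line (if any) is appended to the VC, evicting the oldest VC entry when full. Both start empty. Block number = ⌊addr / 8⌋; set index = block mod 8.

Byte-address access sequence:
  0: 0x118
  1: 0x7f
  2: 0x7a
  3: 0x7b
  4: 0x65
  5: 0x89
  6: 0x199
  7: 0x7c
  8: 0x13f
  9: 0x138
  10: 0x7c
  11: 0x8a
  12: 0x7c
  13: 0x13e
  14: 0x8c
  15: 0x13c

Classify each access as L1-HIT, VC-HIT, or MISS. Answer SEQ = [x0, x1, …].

SEQ = [MISS, MISS, L1-HIT, L1-HIT, MISS, MISS, MISS, L1-HIT, MISS, L1-HIT, VC-HIT, L1-HIT, L1-HIT, VC-HIT, L1-HIT, L1-HIT]

  [0] addr=0x118 blk=35 s=3: MISS | VC []
  [1] addr=0x7f blk=15 s=7: MISS | VC []
  [2] addr=0x7a blk=15 s=7: L1-HIT | VC []
  [3] addr=0x7b blk=15 s=7: L1-HIT | VC []
  [4] addr=0x65 blk=12 s=4: MISS | VC []
  [5] addr=0x89 blk=17 s=1: MISS | VC []
  [6] addr=0x199 blk=51 s=3: MISS | VC [35]
  [7] addr=0x7c blk=15 s=7: L1-HIT | VC [35]
  [8] addr=0x13f blk=39 s=7: MISS | VC [35, 15]
  [9] addr=0x138 blk=39 s=7: L1-HIT | VC [35, 15]
  [10] addr=0x7c blk=15 s=7: VC-HIT | VC [35, 39]
  [11] addr=0x8a blk=17 s=1: L1-HIT | VC [35, 39]
  [12] addr=0x7c blk=15 s=7: L1-HIT | VC [35, 39]
  [13] addr=0x13e blk=39 s=7: VC-HIT | VC [35, 15]
  [14] addr=0x8c blk=17 s=1: L1-HIT | VC [35, 15]
  [15] addr=0x13c blk=39 s=7: L1-HIT | VC [35, 15]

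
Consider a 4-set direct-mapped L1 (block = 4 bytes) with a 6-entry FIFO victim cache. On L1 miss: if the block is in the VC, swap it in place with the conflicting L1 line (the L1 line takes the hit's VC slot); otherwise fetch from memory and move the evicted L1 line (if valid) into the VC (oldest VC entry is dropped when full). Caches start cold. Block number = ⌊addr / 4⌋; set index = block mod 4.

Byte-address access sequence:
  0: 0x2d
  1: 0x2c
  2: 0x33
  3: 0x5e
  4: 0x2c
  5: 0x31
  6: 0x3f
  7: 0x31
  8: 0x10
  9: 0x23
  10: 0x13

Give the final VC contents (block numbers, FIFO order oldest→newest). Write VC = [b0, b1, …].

VC = [23, 11, 12, 8]

#0 0x2d→b11/s3 MISS; vc=[]
#1 0x2c→b11/s3 L1-HIT; vc=[]
#2 0x33→b12/s0 MISS; vc=[]
#3 0x5e→b23/s3 MISS; vc=[11]
#4 0x2c→b11/s3 VC-HIT; vc=[23]
#5 0x31→b12/s0 L1-HIT; vc=[23]
#6 0x3f→b15/s3 MISS; vc=[23,11]
#7 0x31→b12/s0 L1-HIT; vc=[23,11]
#8 0x10→b4/s0 MISS; vc=[23,11,12]
#9 0x23→b8/s0 MISS; vc=[23,11,12,4]
#10 0x13→b4/s0 VC-HIT; vc=[23,11,12,8]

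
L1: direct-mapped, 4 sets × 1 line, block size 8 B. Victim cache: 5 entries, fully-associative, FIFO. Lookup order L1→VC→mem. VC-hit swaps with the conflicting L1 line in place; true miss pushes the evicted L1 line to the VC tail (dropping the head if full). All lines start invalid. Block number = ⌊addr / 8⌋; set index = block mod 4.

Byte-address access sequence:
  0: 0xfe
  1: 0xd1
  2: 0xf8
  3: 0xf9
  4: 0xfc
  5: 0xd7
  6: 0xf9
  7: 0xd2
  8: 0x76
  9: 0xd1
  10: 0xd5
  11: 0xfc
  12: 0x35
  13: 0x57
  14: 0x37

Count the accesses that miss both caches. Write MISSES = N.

  [0] addr=0xfe blk=31 s=3: MISS | VC []
  [1] addr=0xd1 blk=26 s=2: MISS | VC []
  [2] addr=0xf8 blk=31 s=3: L1-HIT | VC []
  [3] addr=0xf9 blk=31 s=3: L1-HIT | VC []
  [4] addr=0xfc blk=31 s=3: L1-HIT | VC []
  [5] addr=0xd7 blk=26 s=2: L1-HIT | VC []
  [6] addr=0xf9 blk=31 s=3: L1-HIT | VC []
  [7] addr=0xd2 blk=26 s=2: L1-HIT | VC []
  [8] addr=0x76 blk=14 s=2: MISS | VC [26]
  [9] addr=0xd1 blk=26 s=2: VC-HIT | VC [14]
  [10] addr=0xd5 blk=26 s=2: L1-HIT | VC [14]
  [11] addr=0xfc blk=31 s=3: L1-HIT | VC [14]
  [12] addr=0x35 blk=6 s=2: MISS | VC [14, 26]
  [13] addr=0x57 blk=10 s=2: MISS | VC [14, 26, 6]
  [14] addr=0x37 blk=6 s=2: VC-HIT | VC [14, 26, 10]

MISSES = 5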